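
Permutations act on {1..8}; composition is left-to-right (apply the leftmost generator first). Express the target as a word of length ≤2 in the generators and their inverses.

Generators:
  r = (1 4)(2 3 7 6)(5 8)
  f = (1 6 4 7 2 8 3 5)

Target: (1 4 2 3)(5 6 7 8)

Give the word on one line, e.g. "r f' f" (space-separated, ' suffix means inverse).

  after f: (1 6 4 7 2 8 3 5)
  after f: (1 4 2 3)(5 6 7 8)

f f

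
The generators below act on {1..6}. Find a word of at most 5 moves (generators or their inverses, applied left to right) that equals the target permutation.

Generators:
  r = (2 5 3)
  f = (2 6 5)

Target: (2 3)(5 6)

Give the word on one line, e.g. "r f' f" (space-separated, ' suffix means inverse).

r f r' f'

  after r: (2 5 3)
  after f: (3 6 5)
  after r': (2 3 6)
  after f': (2 3)(5 6)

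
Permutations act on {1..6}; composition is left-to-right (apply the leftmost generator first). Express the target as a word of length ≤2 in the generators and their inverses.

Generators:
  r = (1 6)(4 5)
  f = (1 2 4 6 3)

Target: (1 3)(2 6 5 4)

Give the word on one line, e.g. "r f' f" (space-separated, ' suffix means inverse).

  after f': (1 3 6 4 2)
  after r: (1 3)(2 6 5 4)

f' r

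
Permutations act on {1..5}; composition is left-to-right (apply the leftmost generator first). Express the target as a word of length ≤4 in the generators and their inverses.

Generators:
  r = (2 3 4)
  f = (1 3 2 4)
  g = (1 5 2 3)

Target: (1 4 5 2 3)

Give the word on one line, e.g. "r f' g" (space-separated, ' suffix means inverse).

r' f' g

  after r': (2 4 3)
  after f': (1 4)
  after g: (1 4 5 2 3)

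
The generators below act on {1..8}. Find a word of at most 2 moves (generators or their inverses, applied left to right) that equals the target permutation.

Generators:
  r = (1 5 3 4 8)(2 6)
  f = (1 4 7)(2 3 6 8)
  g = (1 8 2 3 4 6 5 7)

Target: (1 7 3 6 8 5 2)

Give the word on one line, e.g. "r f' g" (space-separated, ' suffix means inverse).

  after g': (1 7 5 6 4 3 2 8)
  after r: (1 7 3 6 8 5 2)

g' r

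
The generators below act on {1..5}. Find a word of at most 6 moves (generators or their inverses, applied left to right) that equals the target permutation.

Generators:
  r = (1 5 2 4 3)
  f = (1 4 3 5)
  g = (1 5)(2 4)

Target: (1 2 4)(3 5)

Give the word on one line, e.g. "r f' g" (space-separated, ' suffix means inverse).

  after g: (1 5)(2 4)
  after r: (1 2 3)
  after g': (1 4 2 3 5)
  after g': (1 2 3)
  after f': (1 2 4)(3 5)

g r g' g' f'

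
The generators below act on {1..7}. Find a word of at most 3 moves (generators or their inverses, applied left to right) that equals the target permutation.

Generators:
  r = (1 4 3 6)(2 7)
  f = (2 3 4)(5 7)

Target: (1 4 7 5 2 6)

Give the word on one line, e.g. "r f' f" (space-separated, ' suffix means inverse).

f r

  after f: (2 3 4)(5 7)
  after r: (1 4 7 5 2 6)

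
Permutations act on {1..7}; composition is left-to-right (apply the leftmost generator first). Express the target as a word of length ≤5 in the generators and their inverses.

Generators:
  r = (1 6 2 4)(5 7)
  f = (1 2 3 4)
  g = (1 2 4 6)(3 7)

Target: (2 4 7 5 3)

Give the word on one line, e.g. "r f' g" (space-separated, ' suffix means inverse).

  after r: (1 6 2 4)(5 7)
  after f': (1 6)(2 3)(5 7)
  after f': (1 6 4 3)(5 7)
  after g: (2 4 7 5 3)

r f' f' g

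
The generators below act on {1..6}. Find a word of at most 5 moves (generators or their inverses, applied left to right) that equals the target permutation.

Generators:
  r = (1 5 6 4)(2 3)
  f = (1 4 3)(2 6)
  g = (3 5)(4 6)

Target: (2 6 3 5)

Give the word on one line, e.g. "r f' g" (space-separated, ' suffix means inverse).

f' g r'

  after f': (1 3 4)(2 6)
  after g: (1 5 3 6 2 4)
  after r': (2 6 3 5)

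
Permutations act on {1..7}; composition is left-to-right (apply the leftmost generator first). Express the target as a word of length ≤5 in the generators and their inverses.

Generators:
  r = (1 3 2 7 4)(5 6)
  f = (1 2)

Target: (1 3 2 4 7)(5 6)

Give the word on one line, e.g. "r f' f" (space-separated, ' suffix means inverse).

f r' f

  after f: (1 2)
  after r': (1 3)(2 4 7)(5 6)
  after f: (1 3 2 4 7)(5 6)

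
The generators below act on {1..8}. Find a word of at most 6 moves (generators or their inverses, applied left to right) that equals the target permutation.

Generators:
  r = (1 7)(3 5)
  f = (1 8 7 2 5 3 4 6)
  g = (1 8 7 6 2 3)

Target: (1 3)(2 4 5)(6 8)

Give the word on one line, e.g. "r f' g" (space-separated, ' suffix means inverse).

  after g': (1 3 2 6 7 8)
  after r': (1 5 3 2 6)(7 8)
  after r': (1 3 2 6 7 8)
  after f': (1 5 2 4 3 7)(6 8)
  after r: (1 3)(2 4 5)(6 8)

g' r' r' f' r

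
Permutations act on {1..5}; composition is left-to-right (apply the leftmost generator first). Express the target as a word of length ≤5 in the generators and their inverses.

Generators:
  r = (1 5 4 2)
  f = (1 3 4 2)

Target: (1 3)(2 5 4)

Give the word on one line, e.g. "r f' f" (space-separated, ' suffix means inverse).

  after r: (1 5 4 2)
  after r: (1 4)(2 5)
  after f': (1 3)(2 5 4)

r r f'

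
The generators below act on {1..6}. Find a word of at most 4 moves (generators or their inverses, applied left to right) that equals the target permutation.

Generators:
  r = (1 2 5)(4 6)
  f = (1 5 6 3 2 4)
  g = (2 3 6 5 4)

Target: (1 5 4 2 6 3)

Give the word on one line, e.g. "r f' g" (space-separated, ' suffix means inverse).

  after g': (2 4 5 6 3)
  after r': (1 5 4 2 6 3)

g' r'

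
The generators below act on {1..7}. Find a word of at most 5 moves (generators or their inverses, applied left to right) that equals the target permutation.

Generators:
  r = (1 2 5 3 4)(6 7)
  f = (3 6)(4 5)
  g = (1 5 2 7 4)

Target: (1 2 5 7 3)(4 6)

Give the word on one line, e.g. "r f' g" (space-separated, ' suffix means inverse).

r' f' g

  after r': (1 4 3 5 2)(6 7)
  after f': (1 5 2)(3 4 6 7)
  after g: (1 2 5 7 3)(4 6)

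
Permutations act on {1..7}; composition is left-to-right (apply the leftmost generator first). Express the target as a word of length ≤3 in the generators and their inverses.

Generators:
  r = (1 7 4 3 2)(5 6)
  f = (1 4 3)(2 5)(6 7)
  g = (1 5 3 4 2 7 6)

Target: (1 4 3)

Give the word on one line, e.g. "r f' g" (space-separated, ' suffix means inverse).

  after f': (1 3 4)(2 5)(6 7)
  after f': (1 4 3)

f' f'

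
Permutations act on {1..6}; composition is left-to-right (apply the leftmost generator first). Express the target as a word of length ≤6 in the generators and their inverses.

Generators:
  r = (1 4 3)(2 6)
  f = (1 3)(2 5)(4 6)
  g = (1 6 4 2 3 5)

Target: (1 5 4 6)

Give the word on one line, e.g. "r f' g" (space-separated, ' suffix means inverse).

g' g' f' g' r'

  after g': (1 5 3 2 4 6)
  after g': (1 3 4)(2 6 5)
  after f': (2 4 3 6)
  after g': (1 5 3)(2 6 4)
  after r': (1 5 4 6)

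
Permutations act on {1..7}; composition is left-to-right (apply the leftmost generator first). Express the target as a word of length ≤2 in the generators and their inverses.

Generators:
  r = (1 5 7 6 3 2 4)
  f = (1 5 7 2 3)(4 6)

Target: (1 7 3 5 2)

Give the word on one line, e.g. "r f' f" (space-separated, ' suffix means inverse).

  after f: (1 5 7 2 3)(4 6)
  after f: (1 7 3 5 2)

f f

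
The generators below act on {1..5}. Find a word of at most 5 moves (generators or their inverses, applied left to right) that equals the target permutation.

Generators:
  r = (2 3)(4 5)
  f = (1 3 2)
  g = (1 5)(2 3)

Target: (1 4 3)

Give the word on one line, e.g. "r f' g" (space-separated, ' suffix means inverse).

  after r: (2 3)(4 5)
  after g': (1 5 4)
  after f': (1 5 4 2 3)
  after r': (1 4 3)

r g' f' r'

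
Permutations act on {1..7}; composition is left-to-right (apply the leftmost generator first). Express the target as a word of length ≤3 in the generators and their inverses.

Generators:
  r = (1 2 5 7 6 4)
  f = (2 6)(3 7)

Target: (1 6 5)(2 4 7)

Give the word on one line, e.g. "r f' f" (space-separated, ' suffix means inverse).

  after r': (1 4 6 7 5 2)
  after r': (1 6 5)(2 4 7)

r' r'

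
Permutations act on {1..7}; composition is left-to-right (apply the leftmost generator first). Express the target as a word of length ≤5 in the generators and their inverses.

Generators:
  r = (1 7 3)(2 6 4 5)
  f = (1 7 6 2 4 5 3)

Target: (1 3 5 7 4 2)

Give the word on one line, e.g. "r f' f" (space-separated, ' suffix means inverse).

r f' f'

  after r: (1 7 3)(2 6 4 5)
  after f': (2 7 5 6)
  after f': (1 3 5 7 4 2)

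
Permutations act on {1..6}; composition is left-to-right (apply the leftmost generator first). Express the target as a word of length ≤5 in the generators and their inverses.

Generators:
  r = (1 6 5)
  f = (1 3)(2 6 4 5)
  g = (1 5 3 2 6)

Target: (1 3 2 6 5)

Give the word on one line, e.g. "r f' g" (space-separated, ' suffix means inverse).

  after r: (1 6 5)
  after r: (1 5 6)
  after g: (1 3 2 6 5)

r r g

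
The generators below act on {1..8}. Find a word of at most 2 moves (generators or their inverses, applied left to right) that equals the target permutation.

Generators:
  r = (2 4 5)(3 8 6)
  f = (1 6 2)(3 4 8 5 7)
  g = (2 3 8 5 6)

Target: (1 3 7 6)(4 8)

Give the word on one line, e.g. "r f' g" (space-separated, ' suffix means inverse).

f' g

  after f': (1 2 6)(3 7 5 8 4)
  after g: (1 3 7 6)(4 8)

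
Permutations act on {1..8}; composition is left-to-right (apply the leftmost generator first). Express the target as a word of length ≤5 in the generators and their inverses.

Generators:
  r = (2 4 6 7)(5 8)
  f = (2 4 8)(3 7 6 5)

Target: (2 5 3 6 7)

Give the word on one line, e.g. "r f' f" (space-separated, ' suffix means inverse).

  after r': (2 7 6 4)(5 8)
  after f': (2 3 5 4 8 6)
  after r': (2 3 8 4 5)(6 7)
  after r': (2 3 5 7 4 8)
  after f': (2 5 3 6 7)

r' f' r' r' f'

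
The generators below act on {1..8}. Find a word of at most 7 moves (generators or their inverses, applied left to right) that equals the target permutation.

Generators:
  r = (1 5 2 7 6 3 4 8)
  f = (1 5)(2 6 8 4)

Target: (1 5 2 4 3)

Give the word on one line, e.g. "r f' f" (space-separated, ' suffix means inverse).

  after r: (1 5 2 7 6 3 4 8)
  after f': (2 7)(3 8 5 4 6)
  after r: (1 5 8 2 6 4 3)
  after f: (2 8 6)(3 5 4)
  after f: (1 5 2 4 3)

r f' r f f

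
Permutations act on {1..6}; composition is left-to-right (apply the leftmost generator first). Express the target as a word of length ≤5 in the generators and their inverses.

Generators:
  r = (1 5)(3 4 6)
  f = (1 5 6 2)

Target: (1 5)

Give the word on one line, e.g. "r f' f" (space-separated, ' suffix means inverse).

  after r: (1 5)(3 4 6)
  after r: (3 6 4)
  after r: (1 5)

r r r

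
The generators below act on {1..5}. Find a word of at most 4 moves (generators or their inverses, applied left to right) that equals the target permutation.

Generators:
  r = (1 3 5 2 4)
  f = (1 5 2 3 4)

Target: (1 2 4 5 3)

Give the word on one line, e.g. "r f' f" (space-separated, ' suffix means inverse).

  after f: (1 5 2 3 4)
  after f: (1 2 4 5 3)

f f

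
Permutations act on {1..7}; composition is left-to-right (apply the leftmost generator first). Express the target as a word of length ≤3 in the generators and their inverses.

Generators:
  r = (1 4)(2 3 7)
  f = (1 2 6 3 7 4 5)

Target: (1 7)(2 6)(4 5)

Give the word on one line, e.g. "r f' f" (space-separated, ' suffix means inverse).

  after r: (1 4)(2 3 7)
  after f': (1 7)(2 6)(4 5)

r f'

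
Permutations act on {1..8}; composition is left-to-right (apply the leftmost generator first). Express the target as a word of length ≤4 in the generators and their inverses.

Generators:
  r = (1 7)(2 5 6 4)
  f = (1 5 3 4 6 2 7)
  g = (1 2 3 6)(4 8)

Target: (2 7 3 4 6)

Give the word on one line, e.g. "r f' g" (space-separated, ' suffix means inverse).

f' r' f' r

  after f': (1 7 2 6 4 3 5)
  after r': (2 5 7 4 3)
  after f': (1 7 3 6 4 5 2)
  after r: (2 7 3 4 6)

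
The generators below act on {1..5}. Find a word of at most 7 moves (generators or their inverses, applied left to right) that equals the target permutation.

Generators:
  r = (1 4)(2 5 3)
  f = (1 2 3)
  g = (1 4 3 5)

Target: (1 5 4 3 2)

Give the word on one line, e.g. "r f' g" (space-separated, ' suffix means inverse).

  after f: (1 2 3)
  after g: (1 2 5)(3 4)
  after r: (1 5 4 2 3)
  after f': (1 5 4)
  after f': (1 5 4 3 2)

f g r f' f'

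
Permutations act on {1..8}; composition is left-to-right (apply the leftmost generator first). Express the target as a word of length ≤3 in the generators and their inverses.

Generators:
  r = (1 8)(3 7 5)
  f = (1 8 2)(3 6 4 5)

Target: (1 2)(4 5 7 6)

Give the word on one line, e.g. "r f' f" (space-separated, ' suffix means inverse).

  after r': (1 8)(3 5 7)
  after f: (1 2)(4 5 7 6)

r' f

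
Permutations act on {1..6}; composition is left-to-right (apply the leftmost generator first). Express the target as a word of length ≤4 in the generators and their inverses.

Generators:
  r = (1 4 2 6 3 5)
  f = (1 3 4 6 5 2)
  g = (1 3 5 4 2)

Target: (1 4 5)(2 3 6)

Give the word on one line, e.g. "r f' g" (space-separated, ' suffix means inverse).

  after g': (1 2 4 5 3)
  after r: (1 6 3 4)
  after f: (1 5 2)(3 6 4)
  after g: (1 4 5)(2 3 6)

g' r f g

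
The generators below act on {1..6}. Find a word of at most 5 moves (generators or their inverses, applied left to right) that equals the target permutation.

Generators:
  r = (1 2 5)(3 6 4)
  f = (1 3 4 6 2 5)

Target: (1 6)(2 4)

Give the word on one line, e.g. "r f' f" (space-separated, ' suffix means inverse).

r r f r f'

  after r: (1 2 5)(3 6 4)
  after r: (1 5 2)(3 4 6)
  after f: (2 3 6 4)
  after r: (1 2 6 3 4 5)
  after f': (1 6)(2 4)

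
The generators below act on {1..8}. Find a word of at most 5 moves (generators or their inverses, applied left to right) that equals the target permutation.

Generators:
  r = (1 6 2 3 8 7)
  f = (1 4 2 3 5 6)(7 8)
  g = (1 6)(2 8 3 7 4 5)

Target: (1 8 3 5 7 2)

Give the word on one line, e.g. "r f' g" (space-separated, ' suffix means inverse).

  after g': (1 6)(2 5 4 7 3 8)
  after g': (2 4 3)(5 7 8)
  after r': (1 7 3 6)(2 4)(5 8)
  after f': (1 8 3 5 7 2)

g' g' r' f'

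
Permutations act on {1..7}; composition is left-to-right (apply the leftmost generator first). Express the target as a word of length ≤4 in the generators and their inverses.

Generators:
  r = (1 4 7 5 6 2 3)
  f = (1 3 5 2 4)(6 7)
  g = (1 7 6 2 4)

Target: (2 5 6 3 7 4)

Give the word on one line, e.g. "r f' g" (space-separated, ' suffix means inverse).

  after f: (1 3 5 2 4)(6 7)
  after r': (1 2)(3 7 5 6 4)
  after f: (1 4 5 7 2 3 6)
  after f: (2 5 6 3 7 4)

f r' f f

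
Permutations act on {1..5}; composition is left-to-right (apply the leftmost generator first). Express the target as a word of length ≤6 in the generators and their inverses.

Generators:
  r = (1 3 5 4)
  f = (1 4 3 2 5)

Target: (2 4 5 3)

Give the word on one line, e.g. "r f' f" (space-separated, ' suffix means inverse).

f r' r' r'

  after f: (1 4 3 2 5)
  after r': (1 5 4)(2 3)
  after r': (1 3 2)
  after r': (2 4 5 3)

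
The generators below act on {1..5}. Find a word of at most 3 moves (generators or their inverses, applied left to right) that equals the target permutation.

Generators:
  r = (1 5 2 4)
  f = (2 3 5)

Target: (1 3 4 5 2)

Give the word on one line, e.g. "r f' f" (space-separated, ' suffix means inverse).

  after r: (1 5 2 4)
  after f': (1 3 2 4)
  after r: (1 3 4 5 2)

r f' r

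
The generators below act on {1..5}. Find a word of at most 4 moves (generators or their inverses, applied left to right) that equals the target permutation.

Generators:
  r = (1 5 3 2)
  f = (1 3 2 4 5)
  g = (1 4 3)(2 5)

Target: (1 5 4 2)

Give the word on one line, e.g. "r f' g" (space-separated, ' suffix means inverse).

  after g: (1 4 3)(2 5)
  after f: (1 5 4 2)

g f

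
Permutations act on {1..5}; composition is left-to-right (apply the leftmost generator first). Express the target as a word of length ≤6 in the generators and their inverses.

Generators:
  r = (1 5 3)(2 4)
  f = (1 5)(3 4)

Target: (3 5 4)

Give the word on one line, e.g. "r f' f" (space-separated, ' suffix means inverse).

  after r': (1 3 5)(2 4)
  after f: (1 4 2 3)
  after f: (1 3 5)(2 4)
  after r': (1 5 3)
  after f': (3 5 4)

r' f f r' f'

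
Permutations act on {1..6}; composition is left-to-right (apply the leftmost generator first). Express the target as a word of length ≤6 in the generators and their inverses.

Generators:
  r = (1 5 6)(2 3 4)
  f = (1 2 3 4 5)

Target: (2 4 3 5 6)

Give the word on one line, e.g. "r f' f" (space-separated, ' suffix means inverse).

  after r': (1 6 5)(2 4 3)
  after f': (1 6 4 2 3)
  after r': (1 5)(3 6)
  after r': (2 4 3 5 6)

r' f' r' r'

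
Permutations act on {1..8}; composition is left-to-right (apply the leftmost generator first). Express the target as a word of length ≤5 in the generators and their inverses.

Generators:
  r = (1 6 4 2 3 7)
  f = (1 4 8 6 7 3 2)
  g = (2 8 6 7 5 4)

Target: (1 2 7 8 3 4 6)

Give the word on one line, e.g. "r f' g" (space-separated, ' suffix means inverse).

r f f r'

  after r: (1 6 4 2 3 7)
  after f: (1 7 4)(6 8)
  after f: (1 3 2)(7 8)
  after r': (1 2 7 8 3 4 6)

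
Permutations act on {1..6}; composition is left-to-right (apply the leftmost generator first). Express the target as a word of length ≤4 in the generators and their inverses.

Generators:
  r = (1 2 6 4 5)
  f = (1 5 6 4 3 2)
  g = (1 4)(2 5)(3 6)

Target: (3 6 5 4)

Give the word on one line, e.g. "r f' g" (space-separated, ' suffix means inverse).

f r

  after f: (1 5 6 4 3 2)
  after r: (3 6 5 4)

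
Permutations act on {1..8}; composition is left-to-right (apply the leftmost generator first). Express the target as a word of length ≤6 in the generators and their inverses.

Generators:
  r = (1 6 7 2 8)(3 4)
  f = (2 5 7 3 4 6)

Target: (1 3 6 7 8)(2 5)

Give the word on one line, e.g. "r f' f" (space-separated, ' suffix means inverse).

f' f' r f' f'

  after f': (2 6 4 3 7 5)
  after f': (2 4 7)(3 5 6)
  after r: (1 6 4 2 3 5 7 8)
  after f': (1 4 6 3 2 7 8)
  after f': (1 3 6 7 8)(2 5)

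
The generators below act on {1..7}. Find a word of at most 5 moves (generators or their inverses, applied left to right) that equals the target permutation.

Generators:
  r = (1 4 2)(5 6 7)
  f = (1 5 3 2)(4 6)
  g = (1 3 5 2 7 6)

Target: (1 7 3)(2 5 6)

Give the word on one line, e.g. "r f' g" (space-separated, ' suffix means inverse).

g' f f g'

  after g': (1 6 7 2 5 3)
  after f: (1 4 6 7)(2 3 5)
  after f: (1 6 7 5)
  after g': (1 7 3)(2 5 6)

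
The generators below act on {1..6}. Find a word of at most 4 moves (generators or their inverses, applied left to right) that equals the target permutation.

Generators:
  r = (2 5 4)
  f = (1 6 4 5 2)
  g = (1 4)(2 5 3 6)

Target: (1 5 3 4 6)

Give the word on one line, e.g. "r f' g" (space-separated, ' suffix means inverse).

g f

  after g: (1 4)(2 5 3 6)
  after f: (1 5 3 4 6)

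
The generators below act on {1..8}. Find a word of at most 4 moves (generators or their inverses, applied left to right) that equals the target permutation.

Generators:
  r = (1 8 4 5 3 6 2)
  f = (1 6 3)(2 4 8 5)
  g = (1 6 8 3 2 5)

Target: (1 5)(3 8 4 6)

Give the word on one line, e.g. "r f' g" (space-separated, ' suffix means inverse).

  after r: (1 8 4 5 3 6 2)
  after r: (1 4 3 2 8 5 6)
  after f: (1 8 2 5 3 4)
  after f: (1 5)(3 8 4 6)

r r f f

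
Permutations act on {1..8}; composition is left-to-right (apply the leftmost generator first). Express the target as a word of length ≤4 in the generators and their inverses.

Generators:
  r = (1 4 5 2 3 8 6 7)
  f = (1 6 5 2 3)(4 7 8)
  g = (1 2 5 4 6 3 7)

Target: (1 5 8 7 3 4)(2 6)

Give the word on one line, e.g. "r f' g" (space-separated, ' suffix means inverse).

g f'

  after g: (1 2 5 4 6 3 7)
  after f': (1 5 8 7 3 4)(2 6)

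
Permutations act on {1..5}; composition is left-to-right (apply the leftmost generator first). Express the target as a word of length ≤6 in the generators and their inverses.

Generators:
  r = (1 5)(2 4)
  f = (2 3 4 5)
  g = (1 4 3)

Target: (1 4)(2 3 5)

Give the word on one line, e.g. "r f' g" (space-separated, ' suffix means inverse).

  after g: (1 4 3)
  after f': (1 3)(2 5 4)
  after r: (1 3 5 2)
  after g': (1 4)(2 3 5)

g f' r g'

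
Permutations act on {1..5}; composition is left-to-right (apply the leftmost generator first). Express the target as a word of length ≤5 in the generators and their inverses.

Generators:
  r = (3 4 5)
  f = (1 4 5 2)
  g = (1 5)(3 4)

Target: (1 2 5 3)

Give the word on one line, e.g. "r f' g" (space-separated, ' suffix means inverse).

  after g: (1 5)(3 4)
  after f: (1 2)(3 5 4)
  after g': (1 2 5 3)

g f g'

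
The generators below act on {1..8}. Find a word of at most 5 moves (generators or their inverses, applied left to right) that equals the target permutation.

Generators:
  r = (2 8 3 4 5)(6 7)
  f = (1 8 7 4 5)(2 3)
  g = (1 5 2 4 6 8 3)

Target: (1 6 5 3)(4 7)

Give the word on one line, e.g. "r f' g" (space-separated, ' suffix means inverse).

  after f': (1 5 4 7 8)(2 3)
  after g: (1 2)(3 4 7)(5 6 8)
  after r: (1 8 2)(3 5 7 4 6)
  after f: (1 7 5 4 6 2 8 3)
  after r': (1 6 5 3)(4 7)

f' g r f r'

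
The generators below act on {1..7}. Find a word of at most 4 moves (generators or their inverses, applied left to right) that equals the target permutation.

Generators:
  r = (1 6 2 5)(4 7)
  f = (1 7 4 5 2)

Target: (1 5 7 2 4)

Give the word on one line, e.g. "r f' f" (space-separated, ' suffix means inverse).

  after f': (1 2 5 4 7)
  after r: (1 5 7 6 2)
  after f: (1 2 7 6)(4 5)
  after r: (1 5 7 2 4)

f' r f r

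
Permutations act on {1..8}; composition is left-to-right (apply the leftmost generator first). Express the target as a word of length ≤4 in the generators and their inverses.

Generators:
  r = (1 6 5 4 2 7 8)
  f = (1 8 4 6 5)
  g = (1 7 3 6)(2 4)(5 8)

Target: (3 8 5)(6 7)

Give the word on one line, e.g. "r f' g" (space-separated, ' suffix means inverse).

f' g' r

  after f': (1 5 6 4 8)
  after g': (1 8 6 2 4 5 3 7)
  after r: (3 8 5)(6 7)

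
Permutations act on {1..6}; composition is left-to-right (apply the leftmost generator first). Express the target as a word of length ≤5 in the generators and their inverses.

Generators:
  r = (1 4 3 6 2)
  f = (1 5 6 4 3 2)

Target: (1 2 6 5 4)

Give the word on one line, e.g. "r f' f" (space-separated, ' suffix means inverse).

  after r: (1 4 3 6 2)
  after f: (1 3 4 2 5 6)
  after f: (1 2 6 5 4)

r f f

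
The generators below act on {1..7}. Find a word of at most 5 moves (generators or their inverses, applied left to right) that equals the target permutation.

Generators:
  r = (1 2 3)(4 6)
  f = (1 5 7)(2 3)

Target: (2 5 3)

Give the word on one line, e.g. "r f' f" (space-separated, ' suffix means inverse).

f' r' r' f

  after f': (1 7 5)(2 3)
  after r': (1 7 5 3)(4 6)
  after r': (1 7 5 2)
  after f: (2 5 3)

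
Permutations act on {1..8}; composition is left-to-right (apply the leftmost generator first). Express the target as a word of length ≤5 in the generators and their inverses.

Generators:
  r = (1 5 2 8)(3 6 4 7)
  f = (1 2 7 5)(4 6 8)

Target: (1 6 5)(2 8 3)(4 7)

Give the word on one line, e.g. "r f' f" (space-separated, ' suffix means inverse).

  after r: (1 5 2 8)(3 6 4 7)
  after f: (2 4 5 7 3 8)
  after f: (1 2 6 8 7 3 4)
  after r: (1 8 3 7 6)(2 4 5)
  after f': (1 6 5)(2 8 3)(4 7)

r f f r f'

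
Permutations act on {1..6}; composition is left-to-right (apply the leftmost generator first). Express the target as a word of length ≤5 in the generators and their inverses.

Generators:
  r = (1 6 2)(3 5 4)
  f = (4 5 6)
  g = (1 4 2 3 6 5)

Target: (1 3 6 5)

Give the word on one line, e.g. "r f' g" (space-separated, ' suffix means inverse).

r g f f r

  after r: (1 6 2)(3 5 4)
  after g: (1 5 2 4 6 3)
  after f: (1 6 3)(2 5)
  after f: (1 4 5 2 6 3)
  after r: (1 3 6 5)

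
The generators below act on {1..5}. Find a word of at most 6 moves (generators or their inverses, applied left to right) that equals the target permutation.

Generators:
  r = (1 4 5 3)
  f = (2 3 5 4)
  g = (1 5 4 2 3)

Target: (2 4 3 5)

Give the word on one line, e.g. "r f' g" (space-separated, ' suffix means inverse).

  after f: (2 3 5 4)
  after r: (1 4 2)
  after f: (1 2)(3 5 4)
  after f: (1 3 4 5 2)
  after r: (2 4 3 5)

f r f f r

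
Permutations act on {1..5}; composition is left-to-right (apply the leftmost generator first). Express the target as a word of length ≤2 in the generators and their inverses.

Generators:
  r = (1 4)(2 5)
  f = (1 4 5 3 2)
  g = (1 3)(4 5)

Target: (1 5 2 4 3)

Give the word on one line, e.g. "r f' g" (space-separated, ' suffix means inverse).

  after r': (1 4)(2 5)
  after g: (1 5 2 4 3)

r' g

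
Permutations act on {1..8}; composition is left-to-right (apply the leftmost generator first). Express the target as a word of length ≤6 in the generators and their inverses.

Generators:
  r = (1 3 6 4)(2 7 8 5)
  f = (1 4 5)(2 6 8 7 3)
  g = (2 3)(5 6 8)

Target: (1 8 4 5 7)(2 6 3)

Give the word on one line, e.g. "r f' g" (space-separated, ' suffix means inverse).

g f r' g

  after g: (2 3)(5 6 8)
  after f: (1 4 5 8)(3 6 7)
  after r': (1 6 2 5 7)(4 8)
  after g: (1 8 4 5 7)(2 6 3)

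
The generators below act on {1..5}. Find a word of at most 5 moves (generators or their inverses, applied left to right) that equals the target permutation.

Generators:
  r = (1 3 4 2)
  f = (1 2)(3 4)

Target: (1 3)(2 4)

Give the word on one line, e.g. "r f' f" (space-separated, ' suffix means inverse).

  after r': (1 2 4 3)
  after r': (1 4)(2 3)
  after f: (1 3)(2 4)

r' r' f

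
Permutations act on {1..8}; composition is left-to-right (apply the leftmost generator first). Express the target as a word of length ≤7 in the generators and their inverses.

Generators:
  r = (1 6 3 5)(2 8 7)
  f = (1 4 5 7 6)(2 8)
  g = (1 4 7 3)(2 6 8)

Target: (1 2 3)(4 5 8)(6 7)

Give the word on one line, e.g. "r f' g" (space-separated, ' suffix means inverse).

  after g': (1 3 7 4)(2 8 6)
  after f: (1 3 6 8)(5 7)
  after r': (1 6 2 7 3)(5 8)
  after g: (1 8 5 2 3 4 7)
  after f': (1 2 3)(4 5 8)(6 7)

g' f r' g f'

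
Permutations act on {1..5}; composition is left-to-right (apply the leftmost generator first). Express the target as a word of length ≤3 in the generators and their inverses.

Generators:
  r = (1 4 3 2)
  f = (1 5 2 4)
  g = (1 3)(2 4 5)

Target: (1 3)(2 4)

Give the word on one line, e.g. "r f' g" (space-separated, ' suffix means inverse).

r r

  after r: (1 4 3 2)
  after r: (1 3)(2 4)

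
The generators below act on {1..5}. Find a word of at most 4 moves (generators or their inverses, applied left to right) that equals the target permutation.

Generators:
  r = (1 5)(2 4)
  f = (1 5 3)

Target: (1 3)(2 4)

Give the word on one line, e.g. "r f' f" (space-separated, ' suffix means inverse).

f r' f f

  after f: (1 5 3)
  after r': (2 4)(3 5)
  after f: (1 5)(2 4)
  after f: (1 3)(2 4)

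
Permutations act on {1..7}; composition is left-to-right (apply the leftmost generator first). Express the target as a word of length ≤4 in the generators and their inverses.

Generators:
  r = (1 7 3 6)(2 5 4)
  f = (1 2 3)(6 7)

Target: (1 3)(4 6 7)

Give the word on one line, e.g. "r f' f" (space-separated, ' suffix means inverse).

  after r: (1 7 3 6)(2 5 4)
  after f': (1 6 3 7 2 5 4)
  after r': (1 3)(4 6 7)

r f' r'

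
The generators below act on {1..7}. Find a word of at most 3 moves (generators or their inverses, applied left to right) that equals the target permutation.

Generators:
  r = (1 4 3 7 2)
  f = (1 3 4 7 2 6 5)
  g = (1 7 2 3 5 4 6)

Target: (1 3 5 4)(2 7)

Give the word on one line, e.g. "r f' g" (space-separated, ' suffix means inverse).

f' r g'

  after f': (1 5 6 2 7 4 3)
  after r: (1 5 6)(3 4 7)
  after g': (1 3 5 4)(2 7)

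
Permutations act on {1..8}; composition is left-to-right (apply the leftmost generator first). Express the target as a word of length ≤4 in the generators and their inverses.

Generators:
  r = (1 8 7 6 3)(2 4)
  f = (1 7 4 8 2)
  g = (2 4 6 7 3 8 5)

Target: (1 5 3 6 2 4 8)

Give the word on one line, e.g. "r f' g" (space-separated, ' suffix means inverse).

  after f: (1 7 4 8 2)
  after f: (1 4 2 7 8)
  after g': (1 2 6 4 5 8)(3 7)
  after g': (1 5 3 6 2 4 8)

f f g' g'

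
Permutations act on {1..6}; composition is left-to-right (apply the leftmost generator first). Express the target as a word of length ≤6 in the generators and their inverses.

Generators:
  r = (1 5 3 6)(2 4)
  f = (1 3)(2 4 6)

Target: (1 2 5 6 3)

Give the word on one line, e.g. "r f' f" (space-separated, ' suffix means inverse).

f' r f' r'

  after f': (1 3)(2 6 4)
  after r: (1 6 2)(3 5)
  after f': (1 4 2 3 5)
  after r': (1 2 5 6 3)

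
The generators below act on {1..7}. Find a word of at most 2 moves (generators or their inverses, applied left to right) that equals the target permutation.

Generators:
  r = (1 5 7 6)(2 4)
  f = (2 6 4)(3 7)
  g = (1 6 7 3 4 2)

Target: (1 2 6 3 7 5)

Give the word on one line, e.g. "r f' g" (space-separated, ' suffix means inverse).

r' f'

  after r': (1 6 7 5)(2 4)
  after f': (1 2 6 3 7 5)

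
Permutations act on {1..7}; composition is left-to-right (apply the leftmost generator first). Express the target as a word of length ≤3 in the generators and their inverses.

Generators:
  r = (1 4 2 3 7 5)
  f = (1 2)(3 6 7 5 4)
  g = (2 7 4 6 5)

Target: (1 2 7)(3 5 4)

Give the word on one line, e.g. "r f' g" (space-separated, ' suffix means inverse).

r r

  after r: (1 4 2 3 7 5)
  after r: (1 2 7)(3 5 4)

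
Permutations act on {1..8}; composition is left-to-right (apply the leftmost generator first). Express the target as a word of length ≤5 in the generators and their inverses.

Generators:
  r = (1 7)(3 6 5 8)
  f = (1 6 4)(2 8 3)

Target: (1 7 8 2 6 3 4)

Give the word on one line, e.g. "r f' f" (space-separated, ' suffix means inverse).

  after r: (1 7)(3 6 5 8)
  after f: (1 7 6 5 3 4)(2 8)
  after r: (2 3 4 7 5 6 8)
  after r: (1 7 8 2 6 3 4)

r f r r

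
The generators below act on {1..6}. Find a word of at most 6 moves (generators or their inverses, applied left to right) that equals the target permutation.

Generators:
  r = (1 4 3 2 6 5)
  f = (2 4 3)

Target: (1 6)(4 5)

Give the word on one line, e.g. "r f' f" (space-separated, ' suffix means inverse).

r' f r' f

  after r': (1 5 6 2 3 4)
  after f: (1 5 6 4)
  after r': (1 6)(2 3 4 5)
  after f: (1 6)(4 5)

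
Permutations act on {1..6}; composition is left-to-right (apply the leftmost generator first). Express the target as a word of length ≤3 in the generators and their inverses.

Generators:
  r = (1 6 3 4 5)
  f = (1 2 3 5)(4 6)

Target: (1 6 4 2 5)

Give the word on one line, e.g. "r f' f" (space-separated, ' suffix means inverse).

  after r': (1 5 4 3 6)
  after f': (1 3 4 2)(5 6)
  after r': (1 6 4 2 5)

r' f' r'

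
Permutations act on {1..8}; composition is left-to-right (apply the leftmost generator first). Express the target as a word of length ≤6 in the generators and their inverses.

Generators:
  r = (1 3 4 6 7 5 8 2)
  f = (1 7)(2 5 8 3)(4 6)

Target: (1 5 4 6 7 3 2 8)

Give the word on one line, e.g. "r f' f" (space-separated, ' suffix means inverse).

  after f': (1 7)(2 3 8 5)(4 6)
  after f': (2 8)(3 5)
  after r: (1 3 8)(4 6 7 5)
  after f': (1 8 7 2 3 5 6)
  after f': (1 5 4 6 7 3 2 8)

f' f' r f' f'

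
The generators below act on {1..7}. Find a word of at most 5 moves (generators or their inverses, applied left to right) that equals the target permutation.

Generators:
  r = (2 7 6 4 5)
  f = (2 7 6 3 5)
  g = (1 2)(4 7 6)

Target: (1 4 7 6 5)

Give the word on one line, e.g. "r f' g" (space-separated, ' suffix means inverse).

  after g: (1 2)(4 7 6)
  after r: (1 7 4 6 5 2)
  after g': (1 4 7 6 5)

g r g'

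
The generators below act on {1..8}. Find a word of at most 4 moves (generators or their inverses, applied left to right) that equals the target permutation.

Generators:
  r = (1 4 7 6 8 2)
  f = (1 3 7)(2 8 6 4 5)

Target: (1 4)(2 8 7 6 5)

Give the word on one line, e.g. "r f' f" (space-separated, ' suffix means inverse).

f' f' f' r

  after f': (1 7 3)(2 5 4 6 8)
  after f': (1 3 7)(2 4 8 5 6)
  after f': (2 6 5 8 4)
  after r: (1 4)(2 8 7 6 5)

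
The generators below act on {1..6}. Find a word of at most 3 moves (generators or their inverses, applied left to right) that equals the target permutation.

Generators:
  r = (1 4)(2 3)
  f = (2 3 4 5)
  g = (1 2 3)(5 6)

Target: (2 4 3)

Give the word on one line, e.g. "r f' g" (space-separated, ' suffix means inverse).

  after g': (1 3 2)(5 6)
  after r: (1 2 4)(5 6)
  after g': (2 4 3)

g' r g'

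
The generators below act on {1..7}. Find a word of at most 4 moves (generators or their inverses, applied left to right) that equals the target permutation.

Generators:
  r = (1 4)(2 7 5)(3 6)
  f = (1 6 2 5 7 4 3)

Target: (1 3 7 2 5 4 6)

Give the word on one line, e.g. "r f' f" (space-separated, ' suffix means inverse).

  after r': (1 4)(2 5 7)(3 6)
  after f: (1 3 2 7 5 4 6)
  after r': (1 6 4 3 5)
  after r': (1 3 7 2 5 4 6)

r' f r' r'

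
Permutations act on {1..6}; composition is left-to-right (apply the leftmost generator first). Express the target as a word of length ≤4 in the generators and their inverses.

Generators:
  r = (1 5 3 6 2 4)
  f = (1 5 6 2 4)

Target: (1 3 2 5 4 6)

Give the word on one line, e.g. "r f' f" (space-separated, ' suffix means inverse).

  after f: (1 5 6 2 4)
  after r: (1 3 6 4 5 2)
  after f: (1 3 2 5 4 6)

f r f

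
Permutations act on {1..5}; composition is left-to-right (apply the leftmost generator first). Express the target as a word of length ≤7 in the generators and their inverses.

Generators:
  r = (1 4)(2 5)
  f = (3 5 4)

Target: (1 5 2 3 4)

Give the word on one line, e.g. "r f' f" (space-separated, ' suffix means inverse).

  after r': (1 4)(2 5)
  after f: (1 3 5 2 4)
  after r': (1 3 2)
  after r': (1 3 5 2 4)
  after f: (1 5 2 3 4)

r' f r' r' f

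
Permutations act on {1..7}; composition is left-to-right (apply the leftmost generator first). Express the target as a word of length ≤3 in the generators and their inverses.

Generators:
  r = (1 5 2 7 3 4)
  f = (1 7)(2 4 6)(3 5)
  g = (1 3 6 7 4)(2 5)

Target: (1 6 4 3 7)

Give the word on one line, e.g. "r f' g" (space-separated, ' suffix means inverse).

  after g: (1 3 6 7 4)(2 5)
  after g: (1 6 4 3 7)

g g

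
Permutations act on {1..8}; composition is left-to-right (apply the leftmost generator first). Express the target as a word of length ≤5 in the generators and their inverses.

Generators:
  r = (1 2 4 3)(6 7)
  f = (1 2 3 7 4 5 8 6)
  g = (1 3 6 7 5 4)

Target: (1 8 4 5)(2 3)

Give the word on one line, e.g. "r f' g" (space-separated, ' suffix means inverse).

f' f' r g' g'

  after f': (1 6 8 5 4 7 3 2)
  after f': (1 8 4 3)(2 6 5 7)
  after r: (1 8 3 2 7 4)(5 6)
  after g': (1 8)(2 6 7 5 3)
  after g': (1 8 4 5)(2 3)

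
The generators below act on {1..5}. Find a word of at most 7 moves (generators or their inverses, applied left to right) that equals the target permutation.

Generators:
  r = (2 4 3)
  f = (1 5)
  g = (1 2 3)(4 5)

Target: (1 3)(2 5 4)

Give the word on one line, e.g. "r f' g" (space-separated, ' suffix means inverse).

  after r': (2 3 4)
  after f': (1 5)(2 3 4)
  after g: (1 4 3 5 2)
  after f: (1 4 3)(2 5)
  after r: (1 3)(2 5 4)

r' f' g f r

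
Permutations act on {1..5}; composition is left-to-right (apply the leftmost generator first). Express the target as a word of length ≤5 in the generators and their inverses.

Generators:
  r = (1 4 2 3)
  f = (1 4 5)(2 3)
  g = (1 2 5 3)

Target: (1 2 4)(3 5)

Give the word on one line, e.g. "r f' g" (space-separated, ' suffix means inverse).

  after r': (1 3 2 4)
  after f': (1 2)(4 5)
  after r: (1 3)(2 4 5)
  after g': (1 5)(2 4)
  after g': (1 2 4)(3 5)

r' f' r g' g'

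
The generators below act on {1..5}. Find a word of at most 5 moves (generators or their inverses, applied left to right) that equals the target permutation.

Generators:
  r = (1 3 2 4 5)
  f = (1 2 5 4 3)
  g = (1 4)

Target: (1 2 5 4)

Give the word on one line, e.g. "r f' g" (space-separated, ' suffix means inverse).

  after r': (1 5 4 2 3)
  after f: (1 4 5 3 2)
  after r': (1 2 5)
  after g: (1 2 5 4)

r' f r' g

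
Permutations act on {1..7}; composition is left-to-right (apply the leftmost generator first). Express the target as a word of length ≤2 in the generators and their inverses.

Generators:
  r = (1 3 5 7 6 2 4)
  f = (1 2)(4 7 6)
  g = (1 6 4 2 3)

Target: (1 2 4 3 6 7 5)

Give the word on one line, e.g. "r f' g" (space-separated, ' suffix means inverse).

r' g

  after r': (1 4 2 6 7 5 3)
  after g: (1 2 4 3 6 7 5)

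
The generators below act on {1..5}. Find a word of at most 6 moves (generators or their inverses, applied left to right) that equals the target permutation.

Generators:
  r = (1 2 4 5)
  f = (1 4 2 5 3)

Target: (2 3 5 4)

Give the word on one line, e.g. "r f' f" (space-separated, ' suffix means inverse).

  after r': (1 5 4 2)
  after r': (1 4)(2 5)
  after f: (1 2 3)
  after r': (2 3 5 4)

r' r' f r'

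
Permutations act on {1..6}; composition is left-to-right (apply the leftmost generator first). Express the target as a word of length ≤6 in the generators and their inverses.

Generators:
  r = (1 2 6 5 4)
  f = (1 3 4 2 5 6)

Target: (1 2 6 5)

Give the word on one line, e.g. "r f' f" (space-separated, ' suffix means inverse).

  after f: (1 3 4 2 5 6)
  after f: (1 4 5)(2 6 3)
  after r': (1 5 4 6 3)
  after f: (1 6 4)(2 5)
  after r': (1 2 6 5)

f f r' f r'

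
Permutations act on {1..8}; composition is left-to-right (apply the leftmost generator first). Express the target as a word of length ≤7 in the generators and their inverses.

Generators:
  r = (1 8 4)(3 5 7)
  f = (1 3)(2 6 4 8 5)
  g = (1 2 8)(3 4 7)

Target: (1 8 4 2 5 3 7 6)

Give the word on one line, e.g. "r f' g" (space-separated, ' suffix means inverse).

g' f' r' r' g'

  after g': (1 8 2)(3 7 4)
  after f': (1 4)(2 3 7 6)(5 8)
  after r': (1 8 3 5)(2 7 6)
  after r': (2 5 4 8 7 6)
  after g': (1 8 4 2 5 3 7 6)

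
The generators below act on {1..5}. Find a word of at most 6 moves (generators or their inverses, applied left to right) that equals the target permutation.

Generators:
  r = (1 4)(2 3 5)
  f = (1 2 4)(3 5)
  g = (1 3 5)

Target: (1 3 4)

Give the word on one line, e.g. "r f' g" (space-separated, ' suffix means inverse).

f' f' r' f

  after f': (1 4 2)(3 5)
  after f': (1 2 4)
  after r': (1 5 3 2)
  after f: (1 3 4)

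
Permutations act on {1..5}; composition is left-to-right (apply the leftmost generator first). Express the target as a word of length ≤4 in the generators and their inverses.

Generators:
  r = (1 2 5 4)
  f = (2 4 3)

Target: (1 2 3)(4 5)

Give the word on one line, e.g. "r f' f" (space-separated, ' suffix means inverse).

  after f': (2 3 4)
  after r: (1 2 3)(4 5)

f' r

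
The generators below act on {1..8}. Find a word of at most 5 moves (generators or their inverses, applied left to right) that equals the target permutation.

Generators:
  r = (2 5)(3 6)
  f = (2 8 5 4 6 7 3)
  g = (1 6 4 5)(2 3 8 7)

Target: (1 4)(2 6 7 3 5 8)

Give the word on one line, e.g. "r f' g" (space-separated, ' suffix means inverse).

  after r': (2 5)(3 6)
  after g': (1 5 7 8 3)(2 4 6)
  after g': (1 4)(2 6 7 3 5 8)

r' g' g'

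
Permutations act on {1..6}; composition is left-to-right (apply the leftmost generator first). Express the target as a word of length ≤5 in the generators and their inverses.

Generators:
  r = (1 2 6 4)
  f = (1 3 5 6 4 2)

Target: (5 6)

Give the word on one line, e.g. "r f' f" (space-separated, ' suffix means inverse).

r' f' r f f

  after r': (1 4 6 2)
  after f': (1 6 4 5 3)
  after r: (1 4 5 3 2 6)
  after f: (1 2 4 6 3)
  after f: (5 6)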